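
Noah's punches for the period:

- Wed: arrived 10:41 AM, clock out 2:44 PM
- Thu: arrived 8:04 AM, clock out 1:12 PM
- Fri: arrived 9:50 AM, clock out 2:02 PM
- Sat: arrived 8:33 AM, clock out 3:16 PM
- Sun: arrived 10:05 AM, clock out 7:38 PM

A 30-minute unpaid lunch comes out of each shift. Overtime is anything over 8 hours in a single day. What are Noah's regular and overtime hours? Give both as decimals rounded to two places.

Regular 26.10 hours, overtime 1.05 hours

Wed: 10:41 AM–2:44 PM = 4 h 3 min; less 30 min break → 3 h 33 min
Thu: 8:04 AM–1:12 PM = 5 h 8 min; less 30 min break → 4 h 38 min
Fri: 9:50 AM–2:02 PM = 4 h 12 min; less 30 min break → 3 h 42 min
Sat: 8:33 AM–3:16 PM = 6 h 43 min; less 30 min break → 6 h 13 min
Sun: 10:05 AM–7:38 PM = 9 h 33 min; less 30 min break → 9 h 3 min
Wed reg 3 h 33 min / OT 0 h 0 min; Thu reg 4 h 38 min / OT 0 h 0 min; Fri reg 3 h 42 min / OT 0 h 0 min; Sat reg 6 h 13 min / OT 0 h 0 min; Sun reg 8 h 0 min / OT 1 h 3 min.
Totals: regular 26 h 6 min, overtime 1 h 3 min.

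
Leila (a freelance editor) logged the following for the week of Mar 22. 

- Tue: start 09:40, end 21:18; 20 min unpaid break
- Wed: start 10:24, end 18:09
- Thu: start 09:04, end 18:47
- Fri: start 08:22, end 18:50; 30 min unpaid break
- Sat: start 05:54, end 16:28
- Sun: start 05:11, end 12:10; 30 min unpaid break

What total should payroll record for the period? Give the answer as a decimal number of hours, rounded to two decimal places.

Tue: 09:40–21:18 = 11 h 38 min; less 20 min break → 11 h 18 min
Wed: 10:24–18:09 = 7 h 45 min
Thu: 09:04–18:47 = 9 h 43 min
Fri: 08:22–18:50 = 10 h 28 min; less 30 min break → 9 h 58 min
Sat: 05:54–16:28 = 10 h 34 min
Sun: 05:11–12:10 = 6 h 59 min; less 30 min break → 6 h 29 min
Total: 11 h 18 min + 7 h 45 min + 9 h 43 min + 9 h 58 min + 10 h 34 min + 6 h 29 min = 55 h 47 min.

55.78 hours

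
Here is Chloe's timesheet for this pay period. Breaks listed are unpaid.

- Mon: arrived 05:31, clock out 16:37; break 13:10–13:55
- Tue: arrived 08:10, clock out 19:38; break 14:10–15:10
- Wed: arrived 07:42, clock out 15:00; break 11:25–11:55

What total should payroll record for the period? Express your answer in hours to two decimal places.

Mon: 05:31–16:37 = 11 h 6 min; less 45 min break → 10 h 21 min
Tue: 08:10–19:38 = 11 h 28 min; less 60 min break → 10 h 28 min
Wed: 07:42–15:00 = 7 h 18 min; less 30 min break → 6 h 48 min
Total: 10 h 21 min + 10 h 28 min + 6 h 48 min = 27 h 37 min.

27.62 hours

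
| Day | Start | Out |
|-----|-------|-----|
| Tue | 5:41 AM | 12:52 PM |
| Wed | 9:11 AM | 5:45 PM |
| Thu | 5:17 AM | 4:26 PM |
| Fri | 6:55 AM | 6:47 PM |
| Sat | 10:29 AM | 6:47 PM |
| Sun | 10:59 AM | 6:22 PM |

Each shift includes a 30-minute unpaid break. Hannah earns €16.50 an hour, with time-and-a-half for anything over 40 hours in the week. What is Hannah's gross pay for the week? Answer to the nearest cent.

€943.39

Tue: 5:41 AM–12:52 PM = 7 h 11 min; less 30 min break → 6 h 41 min
Wed: 9:11 AM–5:45 PM = 8 h 34 min; less 30 min break → 8 h 4 min
Thu: 5:17 AM–4:26 PM = 11 h 9 min; less 30 min break → 10 h 39 min
Fri: 6:55 AM–6:47 PM = 11 h 52 min; less 30 min break → 11 h 22 min
Sat: 10:29 AM–6:47 PM = 8 h 18 min; less 30 min break → 7 h 48 min
Sun: 10:59 AM–6:22 PM = 7 h 23 min; less 30 min break → 6 h 53 min
Total worked: 51 h 27 min = 3087 min.
Regular 40 h 0 min = 2400 min at €16.50/h; overtime 11 h 27 min = 687 min at €24.75/h.
Pay = (2400 × €16.50 + 687 × €24.75) ÷ 60 = €943.39.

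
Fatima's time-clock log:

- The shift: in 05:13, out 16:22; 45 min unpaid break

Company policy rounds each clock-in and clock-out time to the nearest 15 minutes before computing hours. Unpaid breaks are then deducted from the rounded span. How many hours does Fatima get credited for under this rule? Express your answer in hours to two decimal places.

The shift: in 05:13→05:15, out 16:22→16:15; 11 h 0 min − 45 min = 10 h 15 min

10.25 hours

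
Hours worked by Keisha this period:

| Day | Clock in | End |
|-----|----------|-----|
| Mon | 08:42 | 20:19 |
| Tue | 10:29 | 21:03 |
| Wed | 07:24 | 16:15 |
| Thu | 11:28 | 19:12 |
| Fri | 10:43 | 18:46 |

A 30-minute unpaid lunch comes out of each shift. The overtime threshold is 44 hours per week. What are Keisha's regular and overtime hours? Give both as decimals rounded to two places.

Mon: 08:42–20:19 = 11 h 37 min; less 30 min break → 11 h 7 min
Tue: 10:29–21:03 = 10 h 34 min; less 30 min break → 10 h 4 min
Wed: 07:24–16:15 = 8 h 51 min; less 30 min break → 8 h 21 min
Thu: 11:28–19:12 = 7 h 44 min; less 30 min break → 7 h 14 min
Fri: 10:43–18:46 = 8 h 3 min; less 30 min break → 7 h 33 min
Total worked: 44 h 19 min = 44.32 h.
Threshold 44 h → overtime 0 h 19 min, regular 44 h 0 min.

Regular 44.00 hours, overtime 0.32 hours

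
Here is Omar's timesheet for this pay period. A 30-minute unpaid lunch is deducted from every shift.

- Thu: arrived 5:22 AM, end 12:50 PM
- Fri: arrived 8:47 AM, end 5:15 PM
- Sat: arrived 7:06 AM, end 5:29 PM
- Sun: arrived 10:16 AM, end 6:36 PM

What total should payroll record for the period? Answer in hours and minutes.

32 h 39 min

Thu: 5:22 AM–12:50 PM = 7 h 28 min; less 30 min break → 6 h 58 min
Fri: 8:47 AM–5:15 PM = 8 h 28 min; less 30 min break → 7 h 58 min
Sat: 7:06 AM–5:29 PM = 10 h 23 min; less 30 min break → 9 h 53 min
Sun: 10:16 AM–6:36 PM = 8 h 20 min; less 30 min break → 7 h 50 min
Total: 6 h 58 min + 7 h 58 min + 9 h 53 min + 7 h 50 min = 32 h 39 min.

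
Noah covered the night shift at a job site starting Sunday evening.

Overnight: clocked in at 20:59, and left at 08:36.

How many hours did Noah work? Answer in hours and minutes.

Overnight: 20:59 → midnight = 3 h 1 min; midnight → 08:36 = 8 h 36 min; span 11 h 37 min

11 h 37 min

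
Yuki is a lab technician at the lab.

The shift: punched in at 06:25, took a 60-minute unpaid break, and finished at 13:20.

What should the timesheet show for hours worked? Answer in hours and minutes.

The shift: 06:25–13:20 = 6 h 55 min; less 60 min break → 5 h 55 min

5 h 55 min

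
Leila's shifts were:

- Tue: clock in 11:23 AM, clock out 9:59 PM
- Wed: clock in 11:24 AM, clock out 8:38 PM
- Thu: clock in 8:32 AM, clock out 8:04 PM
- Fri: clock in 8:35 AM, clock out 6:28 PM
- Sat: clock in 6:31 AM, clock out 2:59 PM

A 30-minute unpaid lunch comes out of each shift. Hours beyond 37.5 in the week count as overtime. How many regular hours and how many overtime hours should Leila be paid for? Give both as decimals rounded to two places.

Tue: 11:23 AM–9:59 PM = 10 h 36 min; less 30 min break → 10 h 6 min
Wed: 11:24 AM–8:38 PM = 9 h 14 min; less 30 min break → 8 h 44 min
Thu: 8:32 AM–8:04 PM = 11 h 32 min; less 30 min break → 11 h 2 min
Fri: 8:35 AM–6:28 PM = 9 h 53 min; less 30 min break → 9 h 23 min
Sat: 6:31 AM–2:59 PM = 8 h 28 min; less 30 min break → 7 h 58 min
Total worked: 47 h 13 min = 47.22 h.
Threshold 37.5 h → overtime 9 h 43 min, regular 37 h 30 min.

Regular 37.50 hours, overtime 9.72 hours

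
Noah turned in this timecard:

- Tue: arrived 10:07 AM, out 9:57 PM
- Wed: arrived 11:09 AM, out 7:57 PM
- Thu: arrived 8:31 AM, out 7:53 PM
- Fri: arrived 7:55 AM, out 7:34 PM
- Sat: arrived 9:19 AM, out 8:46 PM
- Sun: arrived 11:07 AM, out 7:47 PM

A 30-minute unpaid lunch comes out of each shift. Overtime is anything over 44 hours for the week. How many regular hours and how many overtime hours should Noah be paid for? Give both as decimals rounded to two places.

Tue: 10:07 AM–9:57 PM = 11 h 50 min; less 30 min break → 11 h 20 min
Wed: 11:09 AM–7:57 PM = 8 h 48 min; less 30 min break → 8 h 18 min
Thu: 8:31 AM–7:53 PM = 11 h 22 min; less 30 min break → 10 h 52 min
Fri: 7:55 AM–7:34 PM = 11 h 39 min; less 30 min break → 11 h 9 min
Sat: 9:19 AM–8:46 PM = 11 h 27 min; less 30 min break → 10 h 57 min
Sun: 11:07 AM–7:47 PM = 8 h 40 min; less 30 min break → 8 h 10 min
Total worked: 60 h 46 min = 60.77 h.
Threshold 44 h → overtime 16 h 46 min, regular 44 h 0 min.

Regular 44.00 hours, overtime 16.77 hours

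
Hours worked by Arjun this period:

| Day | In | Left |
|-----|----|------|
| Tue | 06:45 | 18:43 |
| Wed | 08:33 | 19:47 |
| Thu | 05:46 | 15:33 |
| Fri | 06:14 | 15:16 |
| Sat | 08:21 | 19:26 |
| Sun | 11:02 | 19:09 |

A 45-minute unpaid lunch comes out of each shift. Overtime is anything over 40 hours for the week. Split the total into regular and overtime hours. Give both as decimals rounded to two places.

Tue: 06:45–18:43 = 11 h 58 min; less 45 min break → 11 h 13 min
Wed: 08:33–19:47 = 11 h 14 min; less 45 min break → 10 h 29 min
Thu: 05:46–15:33 = 9 h 47 min; less 45 min break → 9 h 2 min
Fri: 06:14–15:16 = 9 h 2 min; less 45 min break → 8 h 17 min
Sat: 08:21–19:26 = 11 h 5 min; less 45 min break → 10 h 20 min
Sun: 11:02–19:09 = 8 h 7 min; less 45 min break → 7 h 22 min
Total worked: 56 h 43 min = 56.72 h.
Threshold 40 h → overtime 16 h 43 min, regular 40 h 0 min.

Regular 40.00 hours, overtime 16.72 hours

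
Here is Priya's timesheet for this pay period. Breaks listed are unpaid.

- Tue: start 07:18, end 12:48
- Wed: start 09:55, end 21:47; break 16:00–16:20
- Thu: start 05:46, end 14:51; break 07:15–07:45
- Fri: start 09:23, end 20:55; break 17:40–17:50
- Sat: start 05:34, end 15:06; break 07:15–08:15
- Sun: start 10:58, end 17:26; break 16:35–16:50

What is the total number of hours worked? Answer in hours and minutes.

Tue: 07:18–12:48 = 5 h 30 min
Wed: 09:55–21:47 = 11 h 52 min; less 20 min break → 11 h 32 min
Thu: 05:46–14:51 = 9 h 5 min; less 30 min break → 8 h 35 min
Fri: 09:23–20:55 = 11 h 32 min; less 10 min break → 11 h 22 min
Sat: 05:34–15:06 = 9 h 32 min; less 60 min break → 8 h 32 min
Sun: 10:58–17:26 = 6 h 28 min; less 15 min break → 6 h 13 min
Total: 5 h 30 min + 11 h 32 min + 8 h 35 min + 11 h 22 min + 8 h 32 min + 6 h 13 min = 51 h 44 min.

51 h 44 min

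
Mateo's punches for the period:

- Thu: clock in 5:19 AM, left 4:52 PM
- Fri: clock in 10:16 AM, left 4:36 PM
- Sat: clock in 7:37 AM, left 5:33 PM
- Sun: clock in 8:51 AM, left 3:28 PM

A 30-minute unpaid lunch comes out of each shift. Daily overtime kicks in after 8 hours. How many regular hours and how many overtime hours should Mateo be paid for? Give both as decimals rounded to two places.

Regular 27.95 hours, overtime 4.48 hours

Thu: 5:19 AM–4:52 PM = 11 h 33 min; less 30 min break → 11 h 3 min
Fri: 10:16 AM–4:36 PM = 6 h 20 min; less 30 min break → 5 h 50 min
Sat: 7:37 AM–5:33 PM = 9 h 56 min; less 30 min break → 9 h 26 min
Sun: 8:51 AM–3:28 PM = 6 h 37 min; less 30 min break → 6 h 7 min
Thu reg 8 h 0 min / OT 3 h 3 min; Fri reg 5 h 50 min / OT 0 h 0 min; Sat reg 8 h 0 min / OT 1 h 26 min; Sun reg 6 h 7 min / OT 0 h 0 min.
Totals: regular 27 h 57 min, overtime 4 h 29 min.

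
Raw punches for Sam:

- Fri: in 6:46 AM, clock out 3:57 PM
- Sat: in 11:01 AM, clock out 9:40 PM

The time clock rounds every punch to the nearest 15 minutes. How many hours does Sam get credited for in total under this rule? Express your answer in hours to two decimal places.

20.00 hours

Fri: in 6:46 AM→6:45 AM, out 3:57 PM→4:00 PM; 9 h 15 min
Sat: in 11:01 AM→11:00 AM, out 9:40 PM→9:45 PM; 10 h 45 min
Total credited: 20 h 0 min.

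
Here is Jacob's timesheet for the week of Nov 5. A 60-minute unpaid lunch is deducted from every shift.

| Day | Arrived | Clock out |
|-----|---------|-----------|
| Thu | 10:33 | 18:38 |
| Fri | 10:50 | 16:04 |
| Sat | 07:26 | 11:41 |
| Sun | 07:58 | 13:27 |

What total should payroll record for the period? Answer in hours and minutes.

Thu: 10:33–18:38 = 8 h 5 min; less 60 min break → 7 h 5 min
Fri: 10:50–16:04 = 5 h 14 min; less 60 min break → 4 h 14 min
Sat: 07:26–11:41 = 4 h 15 min; less 60 min break → 3 h 15 min
Sun: 07:58–13:27 = 5 h 29 min; less 60 min break → 4 h 29 min
Total: 7 h 5 min + 4 h 14 min + 3 h 15 min + 4 h 29 min = 19 h 3 min.

19 h 3 min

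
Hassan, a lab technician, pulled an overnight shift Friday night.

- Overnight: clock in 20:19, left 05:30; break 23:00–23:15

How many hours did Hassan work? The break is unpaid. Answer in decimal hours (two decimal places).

8.93 hours

Overnight: 20:19 → midnight = 3 h 41 min; midnight → 05:30 = 5 h 30 min; span 9 h 11 min; less 15 min break → 8 h 56 min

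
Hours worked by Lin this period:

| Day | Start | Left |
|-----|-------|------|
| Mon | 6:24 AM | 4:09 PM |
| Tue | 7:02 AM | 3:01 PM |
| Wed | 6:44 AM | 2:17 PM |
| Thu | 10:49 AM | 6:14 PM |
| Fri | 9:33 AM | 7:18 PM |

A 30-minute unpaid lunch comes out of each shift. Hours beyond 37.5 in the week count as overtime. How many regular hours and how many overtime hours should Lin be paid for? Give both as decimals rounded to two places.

Mon: 6:24 AM–4:09 PM = 9 h 45 min; less 30 min break → 9 h 15 min
Tue: 7:02 AM–3:01 PM = 7 h 59 min; less 30 min break → 7 h 29 min
Wed: 6:44 AM–2:17 PM = 7 h 33 min; less 30 min break → 7 h 3 min
Thu: 10:49 AM–6:14 PM = 7 h 25 min; less 30 min break → 6 h 55 min
Fri: 9:33 AM–7:18 PM = 9 h 45 min; less 30 min break → 9 h 15 min
Total worked: 39 h 57 min = 39.95 h.
Threshold 37.5 h → overtime 2 h 27 min, regular 37 h 30 min.

Regular 37.50 hours, overtime 2.45 hours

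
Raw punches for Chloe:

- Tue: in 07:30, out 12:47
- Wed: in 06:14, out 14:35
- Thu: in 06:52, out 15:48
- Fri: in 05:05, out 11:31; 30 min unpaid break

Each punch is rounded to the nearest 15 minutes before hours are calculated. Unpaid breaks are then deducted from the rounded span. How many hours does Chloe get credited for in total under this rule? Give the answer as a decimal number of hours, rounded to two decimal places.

Tue: in 07:30→07:30, out 12:47→12:45; 5 h 15 min
Wed: in 06:14→06:15, out 14:35→14:30; 8 h 15 min
Thu: in 06:52→06:45, out 15:48→15:45; 9 h 0 min
Fri: in 05:05→05:00, out 11:31→11:30; 6 h 30 min − 30 min = 6 h 0 min
Total credited: 28 h 30 min.

28.50 hours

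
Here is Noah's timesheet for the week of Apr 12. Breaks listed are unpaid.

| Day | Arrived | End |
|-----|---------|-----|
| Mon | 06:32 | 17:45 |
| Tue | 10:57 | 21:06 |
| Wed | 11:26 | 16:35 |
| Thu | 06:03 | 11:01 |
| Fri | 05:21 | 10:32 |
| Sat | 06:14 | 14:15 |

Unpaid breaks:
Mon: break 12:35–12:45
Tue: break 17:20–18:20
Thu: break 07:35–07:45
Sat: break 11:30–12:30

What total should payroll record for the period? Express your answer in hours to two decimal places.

Mon: 06:32–17:45 = 11 h 13 min; less 10 min break → 11 h 3 min
Tue: 10:57–21:06 = 10 h 9 min; less 60 min break → 9 h 9 min
Wed: 11:26–16:35 = 5 h 9 min
Thu: 06:03–11:01 = 4 h 58 min; less 10 min break → 4 h 48 min
Fri: 05:21–10:32 = 5 h 11 min
Sat: 06:14–14:15 = 8 h 1 min; less 60 min break → 7 h 1 min
Total: 11 h 3 min + 9 h 9 min + 5 h 9 min + 4 h 48 min + 5 h 11 min + 7 h 1 min = 42 h 21 min.

42.35 hours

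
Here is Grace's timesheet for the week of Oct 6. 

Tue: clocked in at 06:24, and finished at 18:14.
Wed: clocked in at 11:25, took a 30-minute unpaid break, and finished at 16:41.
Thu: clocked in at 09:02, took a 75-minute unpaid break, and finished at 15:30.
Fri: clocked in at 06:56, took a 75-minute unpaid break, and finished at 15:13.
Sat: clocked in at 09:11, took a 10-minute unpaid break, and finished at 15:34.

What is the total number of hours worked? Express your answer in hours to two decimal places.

Tue: 06:24–18:14 = 11 h 50 min
Wed: 11:25–16:41 = 5 h 16 min; less 30 min break → 4 h 46 min
Thu: 09:02–15:30 = 6 h 28 min; less 75 min break → 5 h 13 min
Fri: 06:56–15:13 = 8 h 17 min; less 75 min break → 7 h 2 min
Sat: 09:11–15:34 = 6 h 23 min; less 10 min break → 6 h 13 min
Total: 11 h 50 min + 4 h 46 min + 5 h 13 min + 7 h 2 min + 6 h 13 min = 35 h 4 min.

35.07 hours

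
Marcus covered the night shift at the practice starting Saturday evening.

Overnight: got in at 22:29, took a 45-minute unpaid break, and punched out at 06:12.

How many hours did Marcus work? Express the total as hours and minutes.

Overnight: 22:29 → midnight = 1 h 31 min; midnight → 06:12 = 6 h 12 min; span 7 h 43 min; less 45 min break → 6 h 58 min

6 h 58 min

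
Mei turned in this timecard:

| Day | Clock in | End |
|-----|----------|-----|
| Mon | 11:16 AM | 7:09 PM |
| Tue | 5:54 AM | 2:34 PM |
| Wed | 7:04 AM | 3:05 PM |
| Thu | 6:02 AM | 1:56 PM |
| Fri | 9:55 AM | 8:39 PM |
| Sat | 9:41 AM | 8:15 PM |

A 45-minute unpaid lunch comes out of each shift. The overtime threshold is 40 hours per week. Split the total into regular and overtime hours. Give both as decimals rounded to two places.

Regular 40.00 hours, overtime 9.27 hours

Mon: 11:16 AM–7:09 PM = 7 h 53 min; less 45 min break → 7 h 8 min
Tue: 5:54 AM–2:34 PM = 8 h 40 min; less 45 min break → 7 h 55 min
Wed: 7:04 AM–3:05 PM = 8 h 1 min; less 45 min break → 7 h 16 min
Thu: 6:02 AM–1:56 PM = 7 h 54 min; less 45 min break → 7 h 9 min
Fri: 9:55 AM–8:39 PM = 10 h 44 min; less 45 min break → 9 h 59 min
Sat: 9:41 AM–8:15 PM = 10 h 34 min; less 45 min break → 9 h 49 min
Total worked: 49 h 16 min = 49.27 h.
Threshold 40 h → overtime 9 h 16 min, regular 40 h 0 min.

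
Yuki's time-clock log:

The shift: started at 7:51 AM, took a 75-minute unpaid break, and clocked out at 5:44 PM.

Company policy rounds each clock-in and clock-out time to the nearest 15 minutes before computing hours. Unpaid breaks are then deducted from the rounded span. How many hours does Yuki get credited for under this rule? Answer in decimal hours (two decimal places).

The shift: in 7:51 AM→7:45 AM, out 5:44 PM→5:45 PM; 10 h 0 min − 75 min = 8 h 45 min

8.75 hours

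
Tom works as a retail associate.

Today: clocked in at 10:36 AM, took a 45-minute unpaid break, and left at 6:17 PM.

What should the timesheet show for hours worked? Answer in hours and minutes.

6 h 56 min

Today: 10:36 AM–6:17 PM = 7 h 41 min; less 45 min break → 6 h 56 min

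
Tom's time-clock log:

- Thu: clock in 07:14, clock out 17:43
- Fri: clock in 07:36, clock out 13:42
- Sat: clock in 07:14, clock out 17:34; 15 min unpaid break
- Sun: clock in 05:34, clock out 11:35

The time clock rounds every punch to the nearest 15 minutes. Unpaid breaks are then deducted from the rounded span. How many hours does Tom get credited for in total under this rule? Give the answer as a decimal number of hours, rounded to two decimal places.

32.75 hours

Thu: in 07:14→07:15, out 17:43→17:45; 10 h 30 min
Fri: in 07:36→07:30, out 13:42→13:45; 6 h 15 min
Sat: in 07:14→07:15, out 17:34→17:30; 10 h 15 min − 15 min = 10 h 0 min
Sun: in 05:34→05:30, out 11:35→11:30; 6 h 0 min
Total credited: 32 h 45 min.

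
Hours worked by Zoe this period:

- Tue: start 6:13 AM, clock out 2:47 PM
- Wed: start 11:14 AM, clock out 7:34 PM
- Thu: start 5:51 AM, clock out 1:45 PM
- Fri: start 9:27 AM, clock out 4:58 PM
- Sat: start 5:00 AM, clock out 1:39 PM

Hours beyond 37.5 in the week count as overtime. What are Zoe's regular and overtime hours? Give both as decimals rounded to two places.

Tue: 6:13 AM–2:47 PM = 8 h 34 min
Wed: 11:14 AM–7:34 PM = 8 h 20 min
Thu: 5:51 AM–1:45 PM = 7 h 54 min
Fri: 9:27 AM–4:58 PM = 7 h 31 min
Sat: 5:00 AM–1:39 PM = 8 h 39 min
Total worked: 40 h 58 min = 40.97 h.
Threshold 37.5 h → overtime 3 h 28 min, regular 37 h 30 min.

Regular 37.50 hours, overtime 3.47 hours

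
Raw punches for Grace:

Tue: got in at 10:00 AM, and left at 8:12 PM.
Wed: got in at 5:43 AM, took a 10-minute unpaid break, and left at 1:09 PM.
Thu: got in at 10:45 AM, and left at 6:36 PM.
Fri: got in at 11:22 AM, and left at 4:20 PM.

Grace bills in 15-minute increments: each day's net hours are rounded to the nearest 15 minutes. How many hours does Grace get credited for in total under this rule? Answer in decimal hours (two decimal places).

30.25 hours

Tue: 10:00 AM–8:12 PM = 10 h 12 min → rounds to 10 h 15 min
Wed: 5:43 AM–1:09 PM = 7 h 26 min − 10 min = 7 h 16 min → rounds to 7 h 15 min
Thu: 10:45 AM–6:36 PM = 7 h 51 min → rounds to 7 h 45 min
Fri: 11:22 AM–4:20 PM = 4 h 58 min → rounds to 5 h 0 min
Total credited: 30 h 15 min.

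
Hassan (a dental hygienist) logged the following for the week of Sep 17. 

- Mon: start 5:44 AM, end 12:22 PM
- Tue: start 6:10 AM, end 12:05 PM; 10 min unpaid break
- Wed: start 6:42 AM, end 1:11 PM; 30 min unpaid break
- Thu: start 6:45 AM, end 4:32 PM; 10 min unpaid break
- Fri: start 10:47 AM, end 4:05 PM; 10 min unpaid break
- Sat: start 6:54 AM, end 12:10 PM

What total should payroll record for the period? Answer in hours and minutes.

Mon: 5:44 AM–12:22 PM = 6 h 38 min
Tue: 6:10 AM–12:05 PM = 5 h 55 min; less 10 min break → 5 h 45 min
Wed: 6:42 AM–1:11 PM = 6 h 29 min; less 30 min break → 5 h 59 min
Thu: 6:45 AM–4:32 PM = 9 h 47 min; less 10 min break → 9 h 37 min
Fri: 10:47 AM–4:05 PM = 5 h 18 min; less 10 min break → 5 h 8 min
Sat: 6:54 AM–12:10 PM = 5 h 16 min
Total: 6 h 38 min + 5 h 45 min + 5 h 59 min + 9 h 37 min + 5 h 8 min + 5 h 16 min = 38 h 23 min.

38 h 23 min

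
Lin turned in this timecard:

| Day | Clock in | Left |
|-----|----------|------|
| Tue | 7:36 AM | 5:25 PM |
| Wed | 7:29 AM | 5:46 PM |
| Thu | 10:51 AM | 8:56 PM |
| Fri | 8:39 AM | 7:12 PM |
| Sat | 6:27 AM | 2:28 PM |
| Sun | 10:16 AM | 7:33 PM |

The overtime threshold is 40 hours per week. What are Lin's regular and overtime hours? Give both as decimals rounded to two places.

Regular 40.00 hours, overtime 18.03 hours

Tue: 7:36 AM–5:25 PM = 9 h 49 min
Wed: 7:29 AM–5:46 PM = 10 h 17 min
Thu: 10:51 AM–8:56 PM = 10 h 5 min
Fri: 8:39 AM–7:12 PM = 10 h 33 min
Sat: 6:27 AM–2:28 PM = 8 h 1 min
Sun: 10:16 AM–7:33 PM = 9 h 17 min
Total worked: 58 h 2 min = 58.03 h.
Threshold 40 h → overtime 18 h 2 min, regular 40 h 0 min.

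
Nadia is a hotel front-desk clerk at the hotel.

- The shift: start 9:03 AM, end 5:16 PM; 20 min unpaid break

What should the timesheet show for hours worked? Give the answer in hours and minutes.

The shift: 9:03 AM–5:16 PM = 8 h 13 min; less 20 min break → 7 h 53 min

7 h 53 min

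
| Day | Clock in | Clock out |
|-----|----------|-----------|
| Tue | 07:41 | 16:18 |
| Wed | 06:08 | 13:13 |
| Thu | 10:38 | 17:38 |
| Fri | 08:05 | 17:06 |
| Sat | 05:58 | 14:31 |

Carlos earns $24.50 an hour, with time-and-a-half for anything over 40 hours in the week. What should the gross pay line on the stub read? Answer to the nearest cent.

Tue: 07:41–16:18 = 8 h 37 min
Wed: 06:08–13:13 = 7 h 5 min
Thu: 10:38–17:38 = 7 h 0 min
Fri: 08:05–17:06 = 9 h 1 min
Sat: 05:58–14:31 = 8 h 33 min
Total worked: 40 h 16 min = 2416 min.
Regular 40 h 0 min = 2400 min at $24.50/h; overtime 0 h 16 min = 16 min at $36.75/h.
Pay = (2400 × $24.50 + 16 × $36.75) ÷ 60 = $989.80.

$989.80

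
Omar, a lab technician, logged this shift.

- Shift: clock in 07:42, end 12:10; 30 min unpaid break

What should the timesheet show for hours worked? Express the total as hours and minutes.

3 h 58 min

Shift: 07:42–12:10 = 4 h 28 min; less 30 min break → 3 h 58 min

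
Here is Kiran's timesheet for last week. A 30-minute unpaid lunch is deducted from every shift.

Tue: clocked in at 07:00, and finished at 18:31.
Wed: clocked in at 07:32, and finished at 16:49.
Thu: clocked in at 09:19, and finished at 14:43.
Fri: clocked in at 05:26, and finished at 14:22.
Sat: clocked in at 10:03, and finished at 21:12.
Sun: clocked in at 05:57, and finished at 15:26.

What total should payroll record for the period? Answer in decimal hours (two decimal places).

52.77 hours

Tue: 07:00–18:31 = 11 h 31 min; less 30 min break → 11 h 1 min
Wed: 07:32–16:49 = 9 h 17 min; less 30 min break → 8 h 47 min
Thu: 09:19–14:43 = 5 h 24 min; less 30 min break → 4 h 54 min
Fri: 05:26–14:22 = 8 h 56 min; less 30 min break → 8 h 26 min
Sat: 10:03–21:12 = 11 h 9 min; less 30 min break → 10 h 39 min
Sun: 05:57–15:26 = 9 h 29 min; less 30 min break → 8 h 59 min
Total: 11 h 1 min + 8 h 47 min + 4 h 54 min + 8 h 26 min + 10 h 39 min + 8 h 59 min = 52 h 46 min.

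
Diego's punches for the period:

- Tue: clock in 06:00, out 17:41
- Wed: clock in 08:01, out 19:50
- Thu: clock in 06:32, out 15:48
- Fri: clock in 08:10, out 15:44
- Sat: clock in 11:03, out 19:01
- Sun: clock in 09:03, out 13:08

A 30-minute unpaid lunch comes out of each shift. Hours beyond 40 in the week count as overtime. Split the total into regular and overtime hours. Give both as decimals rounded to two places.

Regular 40.00 hours, overtime 9.38 hours

Tue: 06:00–17:41 = 11 h 41 min; less 30 min break → 11 h 11 min
Wed: 08:01–19:50 = 11 h 49 min; less 30 min break → 11 h 19 min
Thu: 06:32–15:48 = 9 h 16 min; less 30 min break → 8 h 46 min
Fri: 08:10–15:44 = 7 h 34 min; less 30 min break → 7 h 4 min
Sat: 11:03–19:01 = 7 h 58 min; less 30 min break → 7 h 28 min
Sun: 09:03–13:08 = 4 h 5 min; less 30 min break → 3 h 35 min
Total worked: 49 h 23 min = 49.38 h.
Threshold 40 h → overtime 9 h 23 min, regular 40 h 0 min.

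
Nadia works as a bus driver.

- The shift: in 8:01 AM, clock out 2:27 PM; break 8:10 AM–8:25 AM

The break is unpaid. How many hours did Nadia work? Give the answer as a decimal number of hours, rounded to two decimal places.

6.18 hours

The shift: 8:01 AM–2:27 PM = 6 h 26 min; less 15 min break → 6 h 11 min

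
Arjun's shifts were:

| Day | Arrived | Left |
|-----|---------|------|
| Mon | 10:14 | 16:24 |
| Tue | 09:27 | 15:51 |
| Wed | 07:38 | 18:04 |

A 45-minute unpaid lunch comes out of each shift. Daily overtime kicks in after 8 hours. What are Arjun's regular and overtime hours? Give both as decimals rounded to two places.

Mon: 10:14–16:24 = 6 h 10 min; less 45 min break → 5 h 25 min
Tue: 09:27–15:51 = 6 h 24 min; less 45 min break → 5 h 39 min
Wed: 07:38–18:04 = 10 h 26 min; less 45 min break → 9 h 41 min
Mon reg 5 h 25 min / OT 0 h 0 min; Tue reg 5 h 39 min / OT 0 h 0 min; Wed reg 8 h 0 min / OT 1 h 41 min.
Totals: regular 19 h 4 min, overtime 1 h 41 min.

Regular 19.07 hours, overtime 1.68 hours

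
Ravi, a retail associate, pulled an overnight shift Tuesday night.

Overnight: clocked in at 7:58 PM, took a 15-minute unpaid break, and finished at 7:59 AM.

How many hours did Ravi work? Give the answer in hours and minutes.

Overnight: 7:58 PM → midnight = 4 h 2 min; midnight → 7:59 AM = 7 h 59 min; span 12 h 1 min; less 15 min break → 11 h 46 min

11 h 46 min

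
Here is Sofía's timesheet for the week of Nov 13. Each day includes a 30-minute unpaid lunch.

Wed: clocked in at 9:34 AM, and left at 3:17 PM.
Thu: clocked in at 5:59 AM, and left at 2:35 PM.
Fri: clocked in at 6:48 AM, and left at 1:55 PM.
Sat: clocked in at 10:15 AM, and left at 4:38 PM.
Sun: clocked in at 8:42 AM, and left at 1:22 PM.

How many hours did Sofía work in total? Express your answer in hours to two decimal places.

Wed: 9:34 AM–3:17 PM = 5 h 43 min; less 30 min break → 5 h 13 min
Thu: 5:59 AM–2:35 PM = 8 h 36 min; less 30 min break → 8 h 6 min
Fri: 6:48 AM–1:55 PM = 7 h 7 min; less 30 min break → 6 h 37 min
Sat: 10:15 AM–4:38 PM = 6 h 23 min; less 30 min break → 5 h 53 min
Sun: 8:42 AM–1:22 PM = 4 h 40 min; less 30 min break → 4 h 10 min
Total: 5 h 13 min + 8 h 6 min + 6 h 37 min + 5 h 53 min + 4 h 10 min = 29 h 59 min.

29.98 hours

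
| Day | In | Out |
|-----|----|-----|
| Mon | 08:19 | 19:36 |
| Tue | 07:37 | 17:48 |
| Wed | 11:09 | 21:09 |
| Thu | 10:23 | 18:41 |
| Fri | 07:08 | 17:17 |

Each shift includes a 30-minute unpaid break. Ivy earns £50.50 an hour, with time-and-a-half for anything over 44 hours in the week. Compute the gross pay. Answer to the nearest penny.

£2480.81

Mon: 08:19–19:36 = 11 h 17 min; less 30 min break → 10 h 47 min
Tue: 07:37–17:48 = 10 h 11 min; less 30 min break → 9 h 41 min
Wed: 11:09–21:09 = 10 h 0 min; less 30 min break → 9 h 30 min
Thu: 10:23–18:41 = 8 h 18 min; less 30 min break → 7 h 48 min
Fri: 07:08–17:17 = 10 h 9 min; less 30 min break → 9 h 39 min
Total worked: 47 h 25 min = 2845 min.
Regular 44 h 0 min = 2640 min at £50.50/h; overtime 3 h 25 min = 205 min at £75.75/h.
Pay = (2640 × £50.50 + 205 × £75.75) ÷ 60 = £2480.81.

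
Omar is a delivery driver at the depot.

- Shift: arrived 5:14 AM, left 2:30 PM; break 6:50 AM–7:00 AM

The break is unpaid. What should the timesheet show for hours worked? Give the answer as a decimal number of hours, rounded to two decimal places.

9.10 hours

Shift: 5:14 AM–2:30 PM = 9 h 16 min; less 10 min break → 9 h 6 min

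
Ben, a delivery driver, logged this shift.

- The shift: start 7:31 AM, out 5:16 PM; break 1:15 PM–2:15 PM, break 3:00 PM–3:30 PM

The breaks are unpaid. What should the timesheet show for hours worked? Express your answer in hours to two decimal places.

8.25 hours

The shift: 7:31 AM–5:16 PM = 9 h 45 min; less 90 min break → 8 h 15 min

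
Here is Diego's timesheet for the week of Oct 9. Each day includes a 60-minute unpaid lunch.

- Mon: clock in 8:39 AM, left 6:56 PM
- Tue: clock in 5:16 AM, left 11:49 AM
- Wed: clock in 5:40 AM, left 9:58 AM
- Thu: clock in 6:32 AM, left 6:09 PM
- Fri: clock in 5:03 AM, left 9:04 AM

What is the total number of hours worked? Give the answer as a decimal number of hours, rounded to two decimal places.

31.77 hours

Mon: 8:39 AM–6:56 PM = 10 h 17 min; less 60 min break → 9 h 17 min
Tue: 5:16 AM–11:49 AM = 6 h 33 min; less 60 min break → 5 h 33 min
Wed: 5:40 AM–9:58 AM = 4 h 18 min; less 60 min break → 3 h 18 min
Thu: 6:32 AM–6:09 PM = 11 h 37 min; less 60 min break → 10 h 37 min
Fri: 5:03 AM–9:04 AM = 4 h 1 min; less 60 min break → 3 h 1 min
Total: 9 h 17 min + 5 h 33 min + 3 h 18 min + 10 h 37 min + 3 h 1 min = 31 h 46 min.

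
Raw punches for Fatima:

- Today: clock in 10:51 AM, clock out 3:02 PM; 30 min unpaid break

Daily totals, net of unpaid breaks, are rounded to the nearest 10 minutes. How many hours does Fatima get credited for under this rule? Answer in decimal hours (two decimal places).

Today: 10:51 AM–3:02 PM = 4 h 11 min − 30 min = 3 h 41 min → rounds to 3 h 40 min

3.67 hours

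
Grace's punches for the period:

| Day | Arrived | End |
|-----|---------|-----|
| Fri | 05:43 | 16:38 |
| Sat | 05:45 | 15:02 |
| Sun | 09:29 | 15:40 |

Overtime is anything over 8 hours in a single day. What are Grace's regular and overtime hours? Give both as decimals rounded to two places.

Regular 22.18 hours, overtime 4.20 hours

Fri: 05:43–16:38 = 10 h 55 min
Sat: 05:45–15:02 = 9 h 17 min
Sun: 09:29–15:40 = 6 h 11 min
Fri reg 8 h 0 min / OT 2 h 55 min; Sat reg 8 h 0 min / OT 1 h 17 min; Sun reg 6 h 11 min / OT 0 h 0 min.
Totals: regular 22 h 11 min, overtime 4 h 12 min.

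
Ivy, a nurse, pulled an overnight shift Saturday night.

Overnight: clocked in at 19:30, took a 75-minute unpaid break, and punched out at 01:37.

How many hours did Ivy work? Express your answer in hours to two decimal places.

4.87 hours

Overnight: 19:30 → midnight = 4 h 30 min; midnight → 01:37 = 1 h 37 min; span 6 h 7 min; less 75 min break → 4 h 52 min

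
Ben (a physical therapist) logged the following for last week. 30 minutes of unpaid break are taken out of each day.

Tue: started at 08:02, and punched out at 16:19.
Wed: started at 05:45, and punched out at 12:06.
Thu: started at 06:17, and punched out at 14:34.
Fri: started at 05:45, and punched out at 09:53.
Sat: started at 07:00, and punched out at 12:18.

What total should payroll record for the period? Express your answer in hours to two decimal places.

Tue: 08:02–16:19 = 8 h 17 min; less 30 min break → 7 h 47 min
Wed: 05:45–12:06 = 6 h 21 min; less 30 min break → 5 h 51 min
Thu: 06:17–14:34 = 8 h 17 min; less 30 min break → 7 h 47 min
Fri: 05:45–09:53 = 4 h 8 min; less 30 min break → 3 h 38 min
Sat: 07:00–12:18 = 5 h 18 min; less 30 min break → 4 h 48 min
Total: 7 h 47 min + 5 h 51 min + 7 h 47 min + 3 h 38 min + 4 h 48 min = 29 h 51 min.

29.85 hours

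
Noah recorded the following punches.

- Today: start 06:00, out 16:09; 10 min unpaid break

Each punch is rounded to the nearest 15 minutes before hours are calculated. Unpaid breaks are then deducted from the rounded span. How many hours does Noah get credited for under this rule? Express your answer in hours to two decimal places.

Today: in 06:00→06:00, out 16:09→16:15; 10 h 15 min − 10 min = 10 h 5 min

10.08 hours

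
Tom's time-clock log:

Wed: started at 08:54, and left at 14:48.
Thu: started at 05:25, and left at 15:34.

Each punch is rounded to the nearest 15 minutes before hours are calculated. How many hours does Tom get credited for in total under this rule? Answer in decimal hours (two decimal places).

Wed: in 08:54→09:00, out 14:48→14:45; 5 h 45 min
Thu: in 05:25→05:30, out 15:34→15:30; 10 h 0 min
Total credited: 15 h 45 min.

15.75 hours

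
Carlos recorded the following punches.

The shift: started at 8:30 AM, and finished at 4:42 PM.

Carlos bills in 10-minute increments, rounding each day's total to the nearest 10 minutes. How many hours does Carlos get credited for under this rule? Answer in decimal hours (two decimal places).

8.17 hours

The shift: 8:30 AM–4:42 PM = 8 h 12 min → rounds to 8 h 10 min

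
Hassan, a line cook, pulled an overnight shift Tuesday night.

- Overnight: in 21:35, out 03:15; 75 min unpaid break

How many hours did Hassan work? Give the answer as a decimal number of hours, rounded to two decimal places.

Overnight: 21:35 → midnight = 2 h 25 min; midnight → 03:15 = 3 h 15 min; span 5 h 40 min; less 75 min break → 4 h 25 min

4.42 hours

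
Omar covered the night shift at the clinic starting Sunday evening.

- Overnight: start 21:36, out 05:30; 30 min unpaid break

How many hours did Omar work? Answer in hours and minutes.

7 h 24 min

Overnight: 21:36 → midnight = 2 h 24 min; midnight → 05:30 = 5 h 30 min; span 7 h 54 min; less 30 min break → 7 h 24 min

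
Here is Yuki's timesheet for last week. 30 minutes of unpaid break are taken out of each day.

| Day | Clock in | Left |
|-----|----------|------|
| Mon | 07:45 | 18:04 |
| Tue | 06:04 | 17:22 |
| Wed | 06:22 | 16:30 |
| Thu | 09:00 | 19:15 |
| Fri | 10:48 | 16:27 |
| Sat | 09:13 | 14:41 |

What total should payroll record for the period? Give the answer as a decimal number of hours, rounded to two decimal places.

Mon: 07:45–18:04 = 10 h 19 min; less 30 min break → 9 h 49 min
Tue: 06:04–17:22 = 11 h 18 min; less 30 min break → 10 h 48 min
Wed: 06:22–16:30 = 10 h 8 min; less 30 min break → 9 h 38 min
Thu: 09:00–19:15 = 10 h 15 min; less 30 min break → 9 h 45 min
Fri: 10:48–16:27 = 5 h 39 min; less 30 min break → 5 h 9 min
Sat: 09:13–14:41 = 5 h 28 min; less 30 min break → 4 h 58 min
Total: 9 h 49 min + 10 h 48 min + 9 h 38 min + 9 h 45 min + 5 h 9 min + 4 h 58 min = 50 h 7 min.

50.12 hours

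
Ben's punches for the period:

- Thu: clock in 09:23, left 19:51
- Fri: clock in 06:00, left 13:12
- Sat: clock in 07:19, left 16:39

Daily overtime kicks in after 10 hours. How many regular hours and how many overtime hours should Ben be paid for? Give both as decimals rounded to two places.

Regular 26.53 hours, overtime 0.47 hours

Thu: 09:23–19:51 = 10 h 28 min
Fri: 06:00–13:12 = 7 h 12 min
Sat: 07:19–16:39 = 9 h 20 min
Thu reg 10 h 0 min / OT 0 h 28 min; Fri reg 7 h 12 min / OT 0 h 0 min; Sat reg 9 h 20 min / OT 0 h 0 min.
Totals: regular 26 h 32 min, overtime 0 h 28 min.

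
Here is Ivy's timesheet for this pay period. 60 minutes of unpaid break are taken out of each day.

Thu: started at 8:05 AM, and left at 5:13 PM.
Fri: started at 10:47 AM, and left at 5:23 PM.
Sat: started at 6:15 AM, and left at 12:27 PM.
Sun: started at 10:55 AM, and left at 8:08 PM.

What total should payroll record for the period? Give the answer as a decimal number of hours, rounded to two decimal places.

Thu: 8:05 AM–5:13 PM = 9 h 8 min; less 60 min break → 8 h 8 min
Fri: 10:47 AM–5:23 PM = 6 h 36 min; less 60 min break → 5 h 36 min
Sat: 6:15 AM–12:27 PM = 6 h 12 min; less 60 min break → 5 h 12 min
Sun: 10:55 AM–8:08 PM = 9 h 13 min; less 60 min break → 8 h 13 min
Total: 8 h 8 min + 5 h 36 min + 5 h 12 min + 8 h 13 min = 27 h 9 min.

27.15 hours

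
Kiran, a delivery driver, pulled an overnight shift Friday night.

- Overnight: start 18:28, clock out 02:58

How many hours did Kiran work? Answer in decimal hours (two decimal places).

8.50 hours

Overnight: 18:28 → midnight = 5 h 32 min; midnight → 02:58 = 2 h 58 min; span 8 h 30 min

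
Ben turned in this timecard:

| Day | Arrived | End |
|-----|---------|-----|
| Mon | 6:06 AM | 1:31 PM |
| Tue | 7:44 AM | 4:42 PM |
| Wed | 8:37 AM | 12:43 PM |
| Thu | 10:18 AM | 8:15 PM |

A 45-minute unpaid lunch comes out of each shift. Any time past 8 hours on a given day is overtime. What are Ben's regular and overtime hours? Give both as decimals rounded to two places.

Mon: 6:06 AM–1:31 PM = 7 h 25 min; less 45 min break → 6 h 40 min
Tue: 7:44 AM–4:42 PM = 8 h 58 min; less 45 min break → 8 h 13 min
Wed: 8:37 AM–12:43 PM = 4 h 6 min; less 45 min break → 3 h 21 min
Thu: 10:18 AM–8:15 PM = 9 h 57 min; less 45 min break → 9 h 12 min
Mon reg 6 h 40 min / OT 0 h 0 min; Tue reg 8 h 0 min / OT 0 h 13 min; Wed reg 3 h 21 min / OT 0 h 0 min; Thu reg 8 h 0 min / OT 1 h 12 min.
Totals: regular 26 h 1 min, overtime 1 h 25 min.

Regular 26.02 hours, overtime 1.42 hours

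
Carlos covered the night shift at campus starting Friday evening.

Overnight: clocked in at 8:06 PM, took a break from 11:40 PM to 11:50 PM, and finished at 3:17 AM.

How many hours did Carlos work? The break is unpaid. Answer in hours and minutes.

Overnight: 8:06 PM → midnight = 3 h 54 min; midnight → 3:17 AM = 3 h 17 min; span 7 h 11 min; less 10 min break → 7 h 1 min

7 h 1 min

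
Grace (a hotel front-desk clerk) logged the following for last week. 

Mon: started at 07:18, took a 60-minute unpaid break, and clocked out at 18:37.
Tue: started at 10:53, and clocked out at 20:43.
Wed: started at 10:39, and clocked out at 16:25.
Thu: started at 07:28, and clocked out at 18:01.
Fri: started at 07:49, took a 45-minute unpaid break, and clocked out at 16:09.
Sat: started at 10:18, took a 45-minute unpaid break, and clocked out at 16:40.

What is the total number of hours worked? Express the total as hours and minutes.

49 h 40 min

Mon: 07:18–18:37 = 11 h 19 min; less 60 min break → 10 h 19 min
Tue: 10:53–20:43 = 9 h 50 min
Wed: 10:39–16:25 = 5 h 46 min
Thu: 07:28–18:01 = 10 h 33 min
Fri: 07:49–16:09 = 8 h 20 min; less 45 min break → 7 h 35 min
Sat: 10:18–16:40 = 6 h 22 min; less 45 min break → 5 h 37 min
Total: 10 h 19 min + 9 h 50 min + 5 h 46 min + 10 h 33 min + 7 h 35 min + 5 h 37 min = 49 h 40 min.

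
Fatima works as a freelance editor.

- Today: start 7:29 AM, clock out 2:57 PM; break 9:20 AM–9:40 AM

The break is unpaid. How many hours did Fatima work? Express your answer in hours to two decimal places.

Today: 7:29 AM–2:57 PM = 7 h 28 min; less 20 min break → 7 h 8 min

7.13 hours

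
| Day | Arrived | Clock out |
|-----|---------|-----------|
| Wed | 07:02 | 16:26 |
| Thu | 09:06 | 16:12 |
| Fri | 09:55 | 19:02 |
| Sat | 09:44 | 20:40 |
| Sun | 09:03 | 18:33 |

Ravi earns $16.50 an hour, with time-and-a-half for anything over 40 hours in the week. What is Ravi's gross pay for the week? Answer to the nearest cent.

$809.74

Wed: 07:02–16:26 = 9 h 24 min
Thu: 09:06–16:12 = 7 h 6 min
Fri: 09:55–19:02 = 9 h 7 min
Sat: 09:44–20:40 = 10 h 56 min
Sun: 09:03–18:33 = 9 h 30 min
Total worked: 46 h 3 min = 2763 min.
Regular 40 h 0 min = 2400 min at $16.50/h; overtime 6 h 3 min = 363 min at $24.75/h.
Pay = (2400 × $16.50 + 363 × $24.75) ÷ 60 = $809.74.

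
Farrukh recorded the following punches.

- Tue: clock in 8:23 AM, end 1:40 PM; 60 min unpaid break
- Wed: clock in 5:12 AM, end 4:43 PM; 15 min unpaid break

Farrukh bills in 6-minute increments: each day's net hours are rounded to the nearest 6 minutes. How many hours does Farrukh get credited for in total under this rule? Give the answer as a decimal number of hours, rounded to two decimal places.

15.60 hours

Tue: 8:23 AM–1:40 PM = 5 h 17 min − 60 min = 4 h 17 min → rounds to 4 h 18 min
Wed: 5:12 AM–4:43 PM = 11 h 31 min − 15 min = 11 h 16 min → rounds to 11 h 18 min
Total credited: 15 h 36 min.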